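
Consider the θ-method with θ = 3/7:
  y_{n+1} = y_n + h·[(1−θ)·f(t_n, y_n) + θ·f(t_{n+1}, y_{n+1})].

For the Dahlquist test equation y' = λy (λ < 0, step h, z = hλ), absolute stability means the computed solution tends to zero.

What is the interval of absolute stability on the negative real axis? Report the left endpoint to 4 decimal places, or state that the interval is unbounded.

Set f=λy, z=hλ:
  y_{n+1} = y_n + z·[4/7·y_n + 3/7·y_{n+1}] ⇒ (1 − 3/7z)y_{n+1} = (1 + 4/7z)y_n
  so R(z) = (1 + 4/7z)/(1 − 3/7z).

Find x<0 with |R(x)|<1.
x=-0.32: |R|=0.7186
R=−1: 1+4/7x = −1+3/7x ⇒ -1/7x=2 ⇒ x=2/(-1/7)=-14.0000
Confirm numerically:
  x=-13.769: |R|=0.99522 <1
  x=-7.742: |R|=0.79296 <1
  x=-6.219: |R|=0.69673 <1
  x=-14.516: |R|=1.01021 >1
  x=-14.439: |R|=1.00872 >1
  x=-14.410: |R|=1.00816 >1
Stable set (-14.0000, 0).

(-14.0000, 0).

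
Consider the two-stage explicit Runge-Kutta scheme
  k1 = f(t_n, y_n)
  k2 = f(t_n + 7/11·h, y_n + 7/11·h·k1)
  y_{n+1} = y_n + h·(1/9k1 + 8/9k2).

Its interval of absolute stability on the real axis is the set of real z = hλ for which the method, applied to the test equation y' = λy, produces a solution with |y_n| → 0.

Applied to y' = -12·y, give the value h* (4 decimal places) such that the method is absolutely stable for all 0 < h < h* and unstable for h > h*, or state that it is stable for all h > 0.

On y'=λy, z=hλ:
  k1=λy_n ⇒ h·k1=z·y_n;  k2=λ(1+7/11z)y_n ⇒ h·k2=z(1+7/11z)y_n
  y_{n+1}/y_n = 1 + 1/9z + 8/9z(1+7/11z) = 1 + z + 56/99z²
  ⇒ R(z) = 1 + z + 56/99z².

Need |R(x)|<1, x<0.
x=-0.62: |R|=0.5974
R=1: x+56/99x²=0 ⇒ x=−99/56=-1.7679; min R=1−1/(4·56/99)=0.5580>−1
Confirm numerically:
  x=-1.747: |R|=0.97939 <1
  x=-1.438: |R|=0.73169 <1
  x=-1.121: |R|=0.58983 <1
  x=-0.735: |R|=0.57058 <1
  x=-2.326: |R|=1.73436 >1
  x=-2.201: |R|=1.53927 >1
  x=-1.866: |R|=1.10359 >1
So |R|<1 on (-1.7679, 0).

(-1.7679,0); λ=-12 ⇒ h* = (99/56)/12 = 0.1473.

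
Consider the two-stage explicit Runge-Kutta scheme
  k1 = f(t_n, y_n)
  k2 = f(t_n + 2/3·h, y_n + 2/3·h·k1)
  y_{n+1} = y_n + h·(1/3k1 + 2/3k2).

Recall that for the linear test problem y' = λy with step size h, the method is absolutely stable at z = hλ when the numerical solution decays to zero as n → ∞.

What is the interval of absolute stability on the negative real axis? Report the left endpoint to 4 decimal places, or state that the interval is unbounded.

On y'=λy, z=hλ:
  k1=λy_n ⇒ h·k1=z·y_n;  k2=λ(1+2/3z)y_n ⇒ h·k2=z(1+2/3z)y_n
  y_{n+1}/y_n = 1 + 1/3z + 2/3z(1+2/3z) = 1 + z + 4/9z²
  so R(z) = 1 + z + 4/9z².

Need |R(x)|<1, x<0.
x=-1.08: |R|=0.4384
R=1: x+4/9x²=0 ⇒ x=−9/4=-2.2500; min R=1−1/(4·4/9)=0.4375>−1
Confirm numerically:
  x=-2.210: |R|=0.96071 <1
  x=-1.996: |R|=0.77467 <1
  x=-1.991: |R|=0.77081 <1
  x=-1.773: |R|=0.62412 <1
  x=-2.398: |R|=1.15774 >1
  x=-2.393: |R|=1.15209 >1
Interval (-2.2500, 0).

(-2.2500, 0).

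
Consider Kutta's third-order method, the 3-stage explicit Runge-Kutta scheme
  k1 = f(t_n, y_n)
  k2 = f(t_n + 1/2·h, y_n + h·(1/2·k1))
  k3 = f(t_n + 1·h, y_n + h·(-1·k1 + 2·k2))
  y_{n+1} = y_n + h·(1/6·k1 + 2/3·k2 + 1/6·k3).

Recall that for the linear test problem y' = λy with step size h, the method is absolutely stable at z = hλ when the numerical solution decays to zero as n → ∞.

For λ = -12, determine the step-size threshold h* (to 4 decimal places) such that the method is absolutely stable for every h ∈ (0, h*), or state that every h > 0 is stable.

(-2.5127,0); λ=-12 ⇒ h* = 0.2094.

On y'=λy, z=hλ:
  order 3, 3-stage ⇒ R(z)=1+z+z^2/2+z^3/6
  (e.g. R(-1.51)=0.05622, |R|=0.05622)

Need |R(x)|<1, x<0.
x=-1.51: |R|=0.0562
|R(-2.46)|=0.9154 |R(-2.32)|=0.7100 |R(-1.48)|=0.0749
Bisect:
  x_lo=-3.3792 |R|=3.1010  x_hi=-0.3702 |R|=0.6899
  mid=-1.87472 |R|=0.21557 →hi
  mid=-2.62698 |R|=1.19794 →lo
  mid=-2.25085 |R|=0.61827 →hi
  mid=-2.43891 |R|=0.88266 →hi
  mid=-2.53294 |R|=1.03352 →lo
  mid=-2.48593 |R|=0.95645 →hi
  mid=-2.50944 |R|=0.99457 →hi
  ...
  [-2.51293,-2.51274] ⇒ x*=-2.5127
Stable set (-2.5127, 0).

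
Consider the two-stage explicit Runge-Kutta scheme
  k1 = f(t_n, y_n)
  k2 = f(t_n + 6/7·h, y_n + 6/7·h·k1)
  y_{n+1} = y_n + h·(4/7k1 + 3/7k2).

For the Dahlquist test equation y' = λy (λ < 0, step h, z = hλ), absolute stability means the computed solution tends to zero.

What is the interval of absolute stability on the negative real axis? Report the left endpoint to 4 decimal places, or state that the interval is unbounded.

With y'=λy (z=hλ):
  k1=λy_n ⇒ h·k1=z·y_n;  k2=λ(1+6/7z)y_n ⇒ h·k2=z(1+6/7z)y_n
  y_{n+1}/y_n = 1 + 4/7z + 3/7z(1+6/7z) = 1 + z + 18/49z²
  so R(z) = 1 + z + 18/49z².

Boundary: |R(x)|=1, x<0.
x=-0.76: |R|=0.4522
R=1: x+18/49x²=0 ⇒ x=−49/18=-2.7222; min R=1−1/(4·18/49)=0.3194>−1
Confirm numerically:
  x=-2.175: |R|=0.56278 <1
  x=-1.933: |R|=0.43959 <1
  x=-1.768: |R|=0.38026 <1
  x=-3.314: |R|=1.72042 >1
  x=-3.300: |R|=1.70041 >1
  x=-3.100: |R|=1.43020 >1
Stable set (-2.7222, 0).

z∈(-2.7222,0).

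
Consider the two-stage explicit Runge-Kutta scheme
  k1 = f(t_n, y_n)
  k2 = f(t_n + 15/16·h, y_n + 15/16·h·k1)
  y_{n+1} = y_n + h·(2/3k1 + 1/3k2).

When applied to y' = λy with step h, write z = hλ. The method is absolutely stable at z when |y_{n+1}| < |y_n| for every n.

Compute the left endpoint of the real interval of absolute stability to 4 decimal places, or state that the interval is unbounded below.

z* = -3.2000.

Set f=λy, z=hλ:
  k1=λy_n ⇒ h·k1=z·y_n;  k2=λ(1+15/16z)y_n ⇒ h·k2=z(1+15/16z)y_n
  y_{n+1}/y_n = 1 + 2/3z + 1/3z(1+15/16z) = 1 + z + 5/16z²
  ⇒ R(z) = 1 + z + 5/16z².

Boundary: |R(x)|=1, x<0.
x=-0.66: |R|=0.4761
R=1: x+5/16x²=0 ⇒ x=−16/5=-3.2000; min R=1−1/(4·5/16)=0.2000>−1
Confirm numerically:
  x=-2.571: |R|=0.49464 <1
  x=-1.654: |R|=0.20091 <1
  x=-1.488: |R|=0.20392 <1
  x=-3.668: |R|=1.53645 >1
  x=-3.323: |R|=1.12773 >1
  x=-3.294: |R|=1.09676 >1
Interval (-3.2000, 0).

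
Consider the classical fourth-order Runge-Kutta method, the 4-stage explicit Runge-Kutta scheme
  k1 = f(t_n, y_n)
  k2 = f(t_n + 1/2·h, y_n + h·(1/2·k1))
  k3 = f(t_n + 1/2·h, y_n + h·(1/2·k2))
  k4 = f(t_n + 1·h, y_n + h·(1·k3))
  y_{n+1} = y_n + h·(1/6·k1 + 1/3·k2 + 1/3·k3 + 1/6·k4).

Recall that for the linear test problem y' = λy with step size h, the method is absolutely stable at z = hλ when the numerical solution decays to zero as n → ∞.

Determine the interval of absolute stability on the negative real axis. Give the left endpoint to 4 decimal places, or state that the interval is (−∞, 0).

Set f=λy, z=hλ:
  order 4, 4-stage ⇒ R(z)=1+z+z^2/2+z^3/6+z^4/24
  (e.g. R(-0.5)=0.60677, |R|=0.60677)

Boundary: |R(x)|=1, x<0.
x=-0.5: |R|=0.6068
|R(-2.57)|=0.7210 |R(-0.88)|=0.4186 |R(-0.59)|=0.5549
Bisect:
  x_lo=-3.5136 |R|=2.7802  x_hi=-0.2071 |R|=0.8129
  mid=-1.86039 |R|=0.29611 →hi
  mid=-2.68702 |R|=0.86167 →hi
  mid=-3.10034 |R|=1.58860 →lo
  mid=-2.89368 |R|=1.17609 →lo
  mid=-2.79035 |R|=1.00765 →lo
  mid=-2.73869 |R|=0.93197 →hi
  mid=-2.76452 |R|=0.96913 →hi
  ...
  [-2.78530,-2.78510] ⇒ x*=-2.7853
So |R|<1 on (-2.7853, 0).

z∈(-2.7853,0).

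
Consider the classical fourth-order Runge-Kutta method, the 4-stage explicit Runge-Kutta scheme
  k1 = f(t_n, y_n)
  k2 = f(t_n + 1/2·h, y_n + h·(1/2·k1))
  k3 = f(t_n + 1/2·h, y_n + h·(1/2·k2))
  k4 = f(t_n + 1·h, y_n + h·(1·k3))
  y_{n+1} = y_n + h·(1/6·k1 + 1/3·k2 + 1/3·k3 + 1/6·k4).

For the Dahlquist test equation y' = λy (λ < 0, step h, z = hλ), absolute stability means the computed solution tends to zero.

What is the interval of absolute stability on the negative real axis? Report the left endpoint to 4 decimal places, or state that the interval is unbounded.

With y'=λy (z=hλ):
  order 4, 4-stage ⇒ R(z)=1+z+z^2/2+z^3/6+z^4/24
  (e.g. R(-0.9)=0.41084, |R|=0.41084)

Need |R(x)|<1, x<0.
x=-0.9: |R|=0.4108
|R(-2.71)|=0.8923 |R(-1.32)|=0.2944 |R(-0.75)|=0.4741
Bisect:
  x_lo=-3.2619 |R|=1.9908  x_hi=-0.0841 |R|=0.9193
  mid=-1.67301 |R|=0.27245 →hi
  mid=-2.46747 |R|=0.61744 →hi
  mid=-2.86470 |R|=1.12647 →lo
  mid=-2.66609 |R|=0.83465 →hi
  mid=-2.76539 |R|=0.97041 →hi
  mid=-2.81505 |R|=1.04579 →lo
  mid=-2.79022 |R|=1.00745 →lo
  mid=-2.77781 |R|=0.98877 →hi
  mid=-2.78401 |R|=0.99807 →hi
  ...
  [-2.78537,-2.78518] ⇒ x*=-2.7853
Stable set (-2.7853, 0).

z∈(-2.7853,0).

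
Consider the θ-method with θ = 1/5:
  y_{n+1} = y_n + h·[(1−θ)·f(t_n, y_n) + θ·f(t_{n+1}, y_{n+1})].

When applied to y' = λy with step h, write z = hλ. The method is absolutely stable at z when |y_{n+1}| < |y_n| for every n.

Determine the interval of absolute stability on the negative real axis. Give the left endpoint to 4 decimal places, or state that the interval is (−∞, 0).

Test eqn y'=λy, z=hλ:
  y_{n+1} = y_n + z·[4/5·y_n + 1/5·y_{n+1}] ⇒ (1 − 1/5z)y_{n+1} = (1 + 4/5z)y_n
  Hence R(z) = (1 + 4/5z)/(1 − 1/5z).

Solve |R(x)|<1 on ℝ⁻.
x=-0.53: |R|=0.5208
R=−1: 1+4/5x = −1+1/5x ⇒ -3/5x=2 ⇒ x=2/(-3/5)=-3.3333
Confirm numerically:
  x=-3.003: |R|=0.87617 <1
  x=-2.654: |R|=0.73373 <1
  x=-1.514: |R|=0.16211 <1
  x=-3.514: |R|=1.06366 >1
  x=-3.437: |R|=1.03686 >1
So |R|<1 on (-3.3333, 0).

(-3.3333, 0).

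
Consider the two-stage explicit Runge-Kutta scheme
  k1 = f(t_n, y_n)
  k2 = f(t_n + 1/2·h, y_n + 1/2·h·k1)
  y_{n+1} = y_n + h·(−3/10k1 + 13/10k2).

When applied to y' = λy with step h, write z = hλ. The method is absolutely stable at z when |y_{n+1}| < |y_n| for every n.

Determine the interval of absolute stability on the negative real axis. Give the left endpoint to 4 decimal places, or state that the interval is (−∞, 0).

With y'=λy (z=hλ):
  k1=λy_n ⇒ h·k1=z·y_n;  k2=λ(1+1/2z)y_n ⇒ h·k2=z(1+1/2z)y_n
  y_{n+1}/y_n = 1 − 3/10z + 13/10z(1+1/2z) = 1 + z + 13/20z²
  so R(z) = 1 + z + 13/20z².

Find x<0 with |R(x)|<1.
x=-1.04: |R|=0.6630
R=1: x+13/20x²=0 ⇒ x=−20/13=-1.5385; min R=1−1/(4·13/20)=0.6154>−1
Confirm numerically:
  x=-1.454: |R|=0.92018 <1
  x=-0.901: |R|=0.62667 <1
  x=-0.635: |R|=0.62710 <1
  x=-1.945: |R|=1.51397 >1
  x=-1.723: |R|=1.20667 >1
Interval (-1.5385, 0).

(-1.5385, 0).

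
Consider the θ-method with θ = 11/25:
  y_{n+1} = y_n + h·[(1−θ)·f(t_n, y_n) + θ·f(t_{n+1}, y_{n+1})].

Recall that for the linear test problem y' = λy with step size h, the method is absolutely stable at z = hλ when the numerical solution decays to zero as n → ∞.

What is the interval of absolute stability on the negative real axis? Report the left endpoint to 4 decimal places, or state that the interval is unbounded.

(-16.6667, 0).

On y'=λy, z=hλ:
  y_{n+1} = y_n + z·[14/25·y_n + 11/25·y_{n+1}] ⇒ (1 − 11/25z)y_{n+1} = (1 + 14/25z)y_n
  so R(z) = (1 + 14/25z)/(1 − 11/25z).

Boundary: |R(x)|=1, x<0.
x=-1.19: |R|=0.2190
R=−1: 1+14/25x = −1+11/25x ⇒ -3/25x=2 ⇒ x=2/(-3/25)=-16.6667
Confirm numerically:
  x=-16.408: |R|=0.99622 <1
  x=-13.274: |R|=0.94048 <1
  x=-11.798: |R|=0.90563 <1
  x=-9.548: |R|=0.83576 <1
  x=-17.159: |R|=1.00691 >1
  x=-16.763: |R|=1.00138 >1
So |R|<1 on (-16.6667, 0).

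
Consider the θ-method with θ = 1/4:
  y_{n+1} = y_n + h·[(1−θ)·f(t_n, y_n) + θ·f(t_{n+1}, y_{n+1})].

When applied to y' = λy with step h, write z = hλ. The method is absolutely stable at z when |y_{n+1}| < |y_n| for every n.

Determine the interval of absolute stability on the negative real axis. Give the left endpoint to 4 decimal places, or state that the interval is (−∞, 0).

(-4.0000, 0).

Test eqn y'=λy, z=hλ:
  y_{n+1} = y_n + z·[3/4·y_n + 1/4·y_{n+1}] ⇒ (1 − 1/4z)y_{n+1} = (1 + 3/4z)y_n
  ⇒ R(z) = (1 + 3/4z)/(1 − 1/4z).

Need |R(x)|<1, x<0.
x=-1.61: |R|=0.1480
R=−1: 1+3/4x = −1+1/4x ⇒ -1/2x=2 ⇒ x=2/(-1/2)=-4.0000
Confirm numerically:
  x=-3.274: |R|=0.80038 <1
  x=-2.960: |R|=0.70115 <1
  x=-2.540: |R|=0.55352 <1
  x=-2.163: |R|=0.40386 <1
  x=-4.553: |R|=1.12931 >1
  x=-4.534: |R|=1.12515 >1
  x=-4.136: |R|=1.03343 >1
Stable set (-4.0000, 0).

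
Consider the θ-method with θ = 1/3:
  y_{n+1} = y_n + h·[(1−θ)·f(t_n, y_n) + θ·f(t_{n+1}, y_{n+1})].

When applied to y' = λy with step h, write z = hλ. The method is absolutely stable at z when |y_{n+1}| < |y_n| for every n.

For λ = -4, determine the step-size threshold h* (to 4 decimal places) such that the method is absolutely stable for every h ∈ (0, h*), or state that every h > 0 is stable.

(-6.0000,0); λ=-4 ⇒ h* = (6)/4 = 1.5000.

With y'=λy (z=hλ):
  y_{n+1} = y_n + z·[2/3·y_n + 1/3·y_{n+1}] ⇒ (1 − 1/3z)y_{n+1} = (1 + 2/3z)y_n
  ⇒ R(z) = (1 + 2/3z)/(1 − 1/3z).

Boundary: |R(x)|=1, x<0.
x=-0.91: |R|=0.3018
R=−1: 1+2/3x = −1+1/3x ⇒ -1/3x=2 ⇒ x=2/(-1/3)=-6.0000
Confirm numerically:
  x=-5.814: |R|=0.97890 <1
  x=-5.589: |R|=0.95215 <1
  x=-5.098: |R|=0.88861 <1
  x=-2.971: |R|=0.49271 <1
  x=-6.421: |R|=1.04469 >1
  x=-6.044: |R|=1.00487 >1
Interval (-6.0000, 0).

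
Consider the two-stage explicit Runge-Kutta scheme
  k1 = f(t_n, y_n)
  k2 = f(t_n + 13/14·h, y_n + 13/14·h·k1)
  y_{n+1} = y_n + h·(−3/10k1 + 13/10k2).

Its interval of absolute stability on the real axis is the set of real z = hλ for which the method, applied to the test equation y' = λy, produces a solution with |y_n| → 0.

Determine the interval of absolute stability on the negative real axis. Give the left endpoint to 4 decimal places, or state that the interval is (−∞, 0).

With y'=λy (z=hλ):
  k1=λy_n ⇒ h·k1=z·y_n;  k2=λ(1+13/14z)y_n ⇒ h·k2=z(1+13/14z)y_n
  y_{n+1}/y_n = 1 − 3/10z + 13/10z(1+13/14z) = 1 + z + 169/140z²
  Hence R(z) = 1 + z + 169/140z².

Find x<0 with |R(x)|<1.
x=-0.49: |R|=0.7998
R=1: x+169/140x²=0 ⇒ x=−140/169=-0.8284; min R=1−1/(4·169/140)=0.7929>−1
Confirm numerically:
  x=-0.801: |R|=0.97350 <1
  x=-0.682: |R|=0.87947 <1
  x=-0.492: |R|=0.80021 <1
  x=-0.427: |R|=0.79310 <1
  x=-1.349: |R|=1.84776 >1
  x=-0.933: |R|=1.11780 >1
  x=-0.886: |R|=1.06160 >1
Stable set (-0.8284, 0).

z∈(-0.8284,0).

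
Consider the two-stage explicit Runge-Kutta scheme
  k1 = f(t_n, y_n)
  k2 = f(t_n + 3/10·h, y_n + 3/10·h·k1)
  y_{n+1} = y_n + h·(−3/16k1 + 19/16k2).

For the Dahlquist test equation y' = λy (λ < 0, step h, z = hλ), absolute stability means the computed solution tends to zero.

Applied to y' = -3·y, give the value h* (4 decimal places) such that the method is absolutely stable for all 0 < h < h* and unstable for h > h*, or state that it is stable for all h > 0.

(-2.8070,0); λ=-3 ⇒ h* = (160/57)/3 = 0.9357.

With y'=λy (z=hλ):
  k1=λy_n ⇒ h·k1=z·y_n;  k2=λ(1+3/10z)y_n ⇒ h·k2=z(1+3/10z)y_n
  y_{n+1}/y_n = 1 − 3/16z + 19/16z(1+3/10z) = 1 + z + 57/160z²
  so R(z) = 1 + z + 57/160z².

Need |R(x)|<1, x<0.
x=-1.74: |R|=0.3386
R=1: x+57/160x²=0 ⇒ x=−160/57=-2.8070; min R=1−1/(4·57/160)=0.2982>−1
Confirm numerically:
  x=-2.469: |R|=0.70269 <1
  x=-1.983: |R|=0.41788 <1
  x=-1.571: |R|=0.30824 <1
  x=-3.378: |R|=1.68713 >1
  x=-3.068: |R|=1.28525 >1
  x=-3.045: |R|=1.25816 >1
So |R|<1 on (-2.8070, 0).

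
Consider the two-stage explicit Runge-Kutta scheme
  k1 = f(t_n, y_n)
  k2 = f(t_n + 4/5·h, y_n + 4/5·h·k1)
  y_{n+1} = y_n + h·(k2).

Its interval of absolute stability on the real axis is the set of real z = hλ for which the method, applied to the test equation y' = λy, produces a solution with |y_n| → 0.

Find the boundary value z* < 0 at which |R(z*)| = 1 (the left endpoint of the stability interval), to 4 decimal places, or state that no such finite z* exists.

Test eqn y'=λy, z=hλ:
  k1=λy_n ⇒ h·k1=z·y_n;  k2=λ(1+4/5z)y_n ⇒ h·k2=z(1+4/5z)y_n
  y_{n+1}/y_n = 1 + z(1+4/5z) = 1 + z + 4/5z²
  R(z) = 1 + z + 4/5z².

Boundary: |R(x)|=1, x<0.
x=-1.33: |R|=1.0851
R=1: x+4/5x²=0 ⇒ x=−5/4=-1.2500; min R=1−1/(4·4/5)=0.6875>−1
Confirm numerically:
  x=-1.190: |R|=0.94288 <1
  x=-0.707: |R|=0.69288 <1
  x=-0.616: |R|=0.68756 <1
  x=-0.586: |R|=0.68872 <1
  x=-1.810: |R|=1.81088 >1
  x=-1.767: |R|=1.73083 >1
  x=-1.378: |R|=1.14111 >1
So |R|<1 on (-1.2500, 0).

z* = -1.2500.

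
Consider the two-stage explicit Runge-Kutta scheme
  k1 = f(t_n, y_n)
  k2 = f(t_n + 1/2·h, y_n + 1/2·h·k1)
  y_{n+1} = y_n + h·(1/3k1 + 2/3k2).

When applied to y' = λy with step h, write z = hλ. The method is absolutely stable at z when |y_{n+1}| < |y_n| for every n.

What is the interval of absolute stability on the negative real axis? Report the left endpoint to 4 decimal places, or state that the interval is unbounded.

On y'=λy, z=hλ:
  k1=λy_n ⇒ h·k1=z·y_n;  k2=λ(1+1/2z)y_n ⇒ h·k2=z(1+1/2z)y_n
  y_{n+1}/y_n = 1 + 1/3z + 2/3z(1+1/2z) = 1 + z + 1/3z²
  ⇒ R(z) = 1 + z + 1/3z².

Find x<0 with |R(x)|<1.
x=-0.36: |R|=0.6832
R=1: x+1/3x²=0 ⇒ x=−3=-3.0000; min R=1−1/(4·1/3)=0.2500>−1
Confirm numerically:
  x=-2.733: |R|=0.75676 <1
  x=-2.415: |R|=0.52907 <1
  x=-1.920: |R|=0.30880 <1
  x=-3.304: |R|=1.33481 >1
  x=-3.189: |R|=1.20091 >1
So |R|<1 on (-3.0000, 0).

z∈(-3.0000,0).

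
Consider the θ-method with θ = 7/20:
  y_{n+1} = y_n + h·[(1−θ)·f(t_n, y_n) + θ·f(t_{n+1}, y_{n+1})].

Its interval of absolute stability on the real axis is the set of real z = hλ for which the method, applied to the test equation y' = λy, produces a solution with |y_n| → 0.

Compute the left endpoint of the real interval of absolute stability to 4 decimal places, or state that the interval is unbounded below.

z* = -6.6667.

Test eqn y'=λy, z=hλ:
  y_{n+1} = y_n + z·[13/20·y_n + 7/20·y_{n+1}] ⇒ (1 − 7/20z)y_{n+1} = (1 + 13/20z)y_n
  R(z) = (1 + 13/20z)/(1 − 7/20z).

Solve |R(x)|<1 on ℝ⁻.
x=-0.93: |R|=0.2984
R=−1: 1+13/20x = −1+7/20x ⇒ -3/10x=2 ⇒ x=2/(-3/10)=-6.6667
Confirm numerically:
  x=-6.200: |R|=0.95584 <1
  x=-4.995: |R|=0.81752 <1
  x=-4.664: |R|=0.77177 <1
  x=-4.599: |R|=0.76231 <1
  x=-7.092: |R|=1.03664 >1
  x=-7.005: |R|=1.02941 >1
  x=-6.928: |R|=1.02289 >1
So |R|<1 on (-6.6667, 0).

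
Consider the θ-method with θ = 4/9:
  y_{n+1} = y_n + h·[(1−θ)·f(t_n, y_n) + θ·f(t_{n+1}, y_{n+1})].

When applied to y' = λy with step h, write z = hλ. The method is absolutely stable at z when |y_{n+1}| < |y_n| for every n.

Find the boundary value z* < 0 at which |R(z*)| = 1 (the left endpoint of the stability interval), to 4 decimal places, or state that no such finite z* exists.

On y'=λy, z=hλ:
  y_{n+1} = y_n + z·[5/9·y_n + 4/9·y_{n+1}] ⇒ (1 − 4/9z)y_{n+1} = (1 + 5/9z)y_n
  ⇒ R(z) = (1 + 5/9z)/(1 − 4/9z).

Boundary: |R(x)|=1, x<0.
x=-0.82: |R|=0.3990
R=−1: 1+5/9x = −1+4/9x ⇒ -1/9x=2 ⇒ x=2/(-1/9)=-18.0000
Confirm numerically:
  x=-17.877: |R|=0.99847 <1
  x=-16.645: |R|=0.98207 <1
  x=-13.359: |R|=0.92567 <1
  x=-18.165: |R|=1.00202 >1
  x=-18.131: |R|=1.00161 >1
Interval (-18.0000, 0).

left endpoint -18.0000.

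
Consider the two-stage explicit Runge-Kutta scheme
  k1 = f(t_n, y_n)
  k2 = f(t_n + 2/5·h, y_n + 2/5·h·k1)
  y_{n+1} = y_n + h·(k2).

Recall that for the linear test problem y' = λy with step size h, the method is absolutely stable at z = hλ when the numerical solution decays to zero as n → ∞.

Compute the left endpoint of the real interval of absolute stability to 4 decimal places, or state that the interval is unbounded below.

With y'=λy (z=hλ):
  k1=λy_n ⇒ h·k1=z·y_n;  k2=λ(1+2/5z)y_n ⇒ h·k2=z(1+2/5z)y_n
  y_{n+1}/y_n = 1 + z(1+2/5z) = 1 + z + 2/5z²
  Hence R(z) = 1 + z + 2/5z².

Need |R(x)|<1, x<0.
x=-0.52: |R|=0.5882
R=1: x+2/5x²=0 ⇒ x=−5/2=-2.5000; min R=1−1/(4·2/5)=0.3750>−1
Confirm numerically:
  x=-2.380: |R|=0.88576 <1
  x=-1.428: |R|=0.38767 <1
  x=-1.219: |R|=0.37538 <1
  x=-1.086: |R|=0.38576 <1
  x=-3.010: |R|=1.61404 >1
  x=-2.942: |R|=1.52015 >1
  x=-2.607: |R|=1.11158 >1
Stable set (-2.5000, 0).

z* = -2.5000.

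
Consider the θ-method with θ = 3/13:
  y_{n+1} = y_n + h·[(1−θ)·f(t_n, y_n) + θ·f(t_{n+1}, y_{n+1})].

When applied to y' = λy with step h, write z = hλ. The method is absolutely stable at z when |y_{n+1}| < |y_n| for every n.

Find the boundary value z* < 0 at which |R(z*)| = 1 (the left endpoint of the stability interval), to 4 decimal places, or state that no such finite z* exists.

left endpoint -3.7143.

On y'=λy, z=hλ:
  y_{n+1} = y_n + z·[10/13·y_n + 3/13·y_{n+1}] ⇒ (1 − 3/13z)y_{n+1} = (1 + 10/13z)y_n
  R(z) = (1 + 10/13z)/(1 − 3/13z).

Solve |R(x)|<1 on ℝ⁻.
x=-0.51: |R|=0.5437
R=−1: 1+10/13x = −1+3/13x ⇒ -7/13x=2 ⇒ x=2/(-7/13)=-3.7143
Confirm numerically:
  x=-2.643: |R|=0.64169 <1
  x=-2.525: |R|=0.59538 <1
  x=-2.302: |R|=0.50337 <1
  x=-1.962: |R|=0.35052 <1
  x=-4.287: |R|=1.15502 >1
  x=-4.138: |R|=1.11671 >1
  x=-3.833: |R|=1.03392 >1
Interval (-3.7143, 0).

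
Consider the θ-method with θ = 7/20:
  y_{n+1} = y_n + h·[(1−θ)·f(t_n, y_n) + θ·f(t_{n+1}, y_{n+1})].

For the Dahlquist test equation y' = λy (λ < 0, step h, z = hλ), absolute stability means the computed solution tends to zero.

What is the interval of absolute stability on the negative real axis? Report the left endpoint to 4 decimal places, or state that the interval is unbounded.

z∈(-6.6667,0).

Set f=λy, z=hλ:
  y_{n+1} = y_n + z·[13/20·y_n + 7/20·y_{n+1}] ⇒ (1 − 7/20z)y_{n+1} = (1 + 13/20z)y_n
  R(z) = (1 + 13/20z)/(1 − 7/20z).

Solve |R(x)|<1 on ℝ⁻.
x=-0.6: |R|=0.5041
R=−1: 1+13/20x = −1+7/20x ⇒ -3/10x=2 ⇒ x=2/(-3/10)=-6.6667
Confirm numerically:
  x=-5.832: |R|=0.91766 <1
  x=-5.034: |R|=0.82266 <1
  x=-4.935: |R|=0.80952 <1
  x=-3.443: |R|=0.56142 <1
  x=-6.960: |R|=1.02561 >1
  x=-6.765: |R|=1.00876 >1
  x=-6.757: |R|=1.00805 >1
Stable set (-6.6667, 0).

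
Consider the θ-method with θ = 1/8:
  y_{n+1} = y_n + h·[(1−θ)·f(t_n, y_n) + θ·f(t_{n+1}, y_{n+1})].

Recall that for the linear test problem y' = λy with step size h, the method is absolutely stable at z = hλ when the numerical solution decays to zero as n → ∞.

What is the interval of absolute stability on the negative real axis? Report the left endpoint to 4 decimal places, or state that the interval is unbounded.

With y'=λy (z=hλ):
  y_{n+1} = y_n + z·[7/8·y_n + 1/8·y_{n+1}] ⇒ (1 − 1/8z)y_{n+1} = (1 + 7/8z)y_n
  R(z) = (1 + 7/8z)/(1 − 1/8z).

Need |R(x)|<1, x<0.
x=-1.61: |R|=0.3403
R=−1: 1+7/8x = −1+1/8x ⇒ -3/4x=2 ⇒ x=2/(-3/4)=-2.6667
Confirm numerically:
  x=-1.854: |R|=0.50518 <1
  x=-1.547: |R|=0.29632 <1
  x=-1.459: |R|=0.23396 <1
  x=-1.375: |R|=0.17333 <1
  x=-3.137: |R|=1.25339 >1
  x=-2.888: |R|=1.12197 >1
So |R|<1 on (-2.6667, 0).

(-2.6667, 0).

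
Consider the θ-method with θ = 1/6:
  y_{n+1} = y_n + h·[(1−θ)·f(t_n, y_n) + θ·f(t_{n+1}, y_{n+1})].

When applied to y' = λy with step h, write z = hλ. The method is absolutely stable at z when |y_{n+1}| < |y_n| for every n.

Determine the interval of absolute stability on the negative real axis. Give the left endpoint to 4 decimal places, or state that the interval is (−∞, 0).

z∈(-3.0000,0).

Set f=λy, z=hλ:
  y_{n+1} = y_n + z·[5/6·y_n + 1/6·y_{n+1}] ⇒ (1 − 1/6z)y_{n+1} = (1 + 5/6z)y_n
  R(z) = (1 + 5/6z)/(1 − 1/6z).

Boundary: |R(x)|=1, x<0.
x=-1.58: |R|=0.2507
R=−1: 1+5/6x = −1+1/6x ⇒ -2/3x=2 ⇒ x=2/(-2/3)=-3.0000
Confirm numerically:
  x=-1.825: |R|=0.39936 <1
  x=-1.618: |R|=0.27435 <1
  x=-1.592: |R|=0.25817 <1
  x=-1.561: |R|=0.23873 <1
  x=-3.540: |R|=1.22642 >1
  x=-3.165: |R|=1.07201 >1
So |R|<1 on (-3.0000, 0).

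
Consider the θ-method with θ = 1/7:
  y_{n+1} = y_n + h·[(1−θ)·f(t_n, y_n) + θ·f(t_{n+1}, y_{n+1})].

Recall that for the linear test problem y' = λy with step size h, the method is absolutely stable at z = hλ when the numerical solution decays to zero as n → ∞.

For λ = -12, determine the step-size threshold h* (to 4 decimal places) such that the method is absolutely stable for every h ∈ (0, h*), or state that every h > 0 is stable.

(-2.8000,0); λ=-12 ⇒ h* = (14/5)/12 = 0.2333.

Set f=λy, z=hλ:
  y_{n+1} = y_n + z·[6/7·y_n + 1/7·y_{n+1}] ⇒ (1 − 1/7z)y_{n+1} = (1 + 6/7z)y_n
  so R(z) = (1 + 6/7z)/(1 − 1/7z).

Solve |R(x)|<1 on ℝ⁻.
x=-0.73: |R|=0.3389
R=−1: 1+6/7x = −1+1/7x ⇒ -5/7x=2 ⇒ x=2/(-5/7)=-2.8000
Confirm numerically:
  x=-2.421: |R|=0.79885 <1
  x=-2.265: |R|=0.71128 <1
  x=-2.100: |R|=0.61538 <1
  x=-1.722: |R|=0.38202 <1
  x=-3.300: |R|=1.24272 >1
  x=-3.152: |R|=1.17336 >1
  x=-2.838: |R|=1.01931 >1
Interval (-2.8000, 0).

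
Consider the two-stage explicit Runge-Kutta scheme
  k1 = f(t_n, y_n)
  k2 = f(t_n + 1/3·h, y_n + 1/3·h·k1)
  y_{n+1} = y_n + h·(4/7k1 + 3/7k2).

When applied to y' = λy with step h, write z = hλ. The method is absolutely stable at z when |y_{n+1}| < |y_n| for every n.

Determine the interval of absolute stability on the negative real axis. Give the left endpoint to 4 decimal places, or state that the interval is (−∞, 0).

(-7.0000, 0).

Test eqn y'=λy, z=hλ:
  k1=λy_n ⇒ h·k1=z·y_n;  k2=λ(1+1/3z)y_n ⇒ h·k2=z(1+1/3z)y_n
  y_{n+1}/y_n = 1 + 4/7z + 3/7z(1+1/3z) = 1 + z + 1/7z²
  R(z) = 1 + z + 1/7z².

Find x<0 with |R(x)|<1.
x=-1.08: |R|=0.0866
R=1: x+1/7x²=0 ⇒ x=−7=-7.0000; min R=1−1/(4·1/7)=-0.7500>−1
Confirm numerically:
  x=-5.247: |R|=0.31400 <1
  x=-4.576: |R|=0.58460 <1
  x=-4.551: |R|=0.59220 <1
  x=-4.423: |R|=0.62830 <1
  x=-7.537: |R|=1.57820 >1
  x=-7.232: |R|=1.23969 >1
Stable set (-7.0000, 0).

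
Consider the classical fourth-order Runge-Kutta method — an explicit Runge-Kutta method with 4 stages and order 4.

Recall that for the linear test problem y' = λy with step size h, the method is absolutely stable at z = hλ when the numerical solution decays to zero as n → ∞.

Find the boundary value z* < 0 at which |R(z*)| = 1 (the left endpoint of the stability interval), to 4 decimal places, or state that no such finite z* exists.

Set f=λy, z=hλ:
  order 4, 4-stage ⇒ R(z)=1+z+z^2/2+z^3/6+z^4/24
  (e.g. R(-0.95)=0.39229, |R|=0.39229)

Solve |R(x)|<1 on ℝ⁻.
x=-0.95: |R|=0.3923
|R(-2.44)|=0.5926 |R(-2.4)|=0.5584 |R(-2.17)|=0.4053
Bisect:
  x_lo=-3.2144 |R|=1.8646  x_hi=-0.1366 |R|=0.8723
  mid=-1.67550 |R|=0.27258 →hi
  mid=-2.44494 |R|=0.59695 →hi
  mid=-2.82966 |R|=1.06897 →lo
  mid=-2.63730 |R|=0.79885 →hi
  mid=-2.73348 |R|=0.92465 →hi
  mid=-2.78157 |R|=0.99440 →hi
  mid=-2.80561 |R|=1.03107 →lo
  mid=-2.79359 |R|=1.01258 →lo
  mid=-2.78758 |R|=1.00345 →lo
  ...
  [-2.78532,-2.78514] ⇒ x*=-2.7853
Interval (-2.7853, 0).

left endpoint -2.7853.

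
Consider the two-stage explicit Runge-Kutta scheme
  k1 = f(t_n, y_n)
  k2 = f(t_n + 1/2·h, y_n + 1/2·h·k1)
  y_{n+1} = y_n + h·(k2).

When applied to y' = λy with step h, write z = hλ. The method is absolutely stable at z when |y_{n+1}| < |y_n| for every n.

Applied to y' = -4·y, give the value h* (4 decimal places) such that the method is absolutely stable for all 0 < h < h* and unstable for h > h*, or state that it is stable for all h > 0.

(-2.0000,0); λ=-4 ⇒ h* = (2)/4 = 0.5000.

Set f=λy, z=hλ:
  k1=λy_n ⇒ h·k1=z·y_n;  k2=λ(1+1/2z)y_n ⇒ h·k2=z(1+1/2z)y_n
  y_{n+1}/y_n = 1 + z(1+1/2z) = 1 + z + 1/2z²
  Hence R(z) = 1 + z + 1/2z².

Boundary: |R(x)|=1, x<0.
x=-1.16: |R|=0.5128
R=1: x+1/2x²=0 ⇒ x=−2=-2.0000; min R=1−1/(4·1/2)=0.5000>−1
Confirm numerically:
  x=-1.666: |R|=0.72178 <1
  x=-1.587: |R|=0.67228 <1
  x=-0.906: |R|=0.50442 <1
  x=-2.551: |R|=1.70280 >1
  x=-2.345: |R|=1.40451 >1
  x=-2.335: |R|=1.39111 >1
So |R|<1 on (-2.0000, 0).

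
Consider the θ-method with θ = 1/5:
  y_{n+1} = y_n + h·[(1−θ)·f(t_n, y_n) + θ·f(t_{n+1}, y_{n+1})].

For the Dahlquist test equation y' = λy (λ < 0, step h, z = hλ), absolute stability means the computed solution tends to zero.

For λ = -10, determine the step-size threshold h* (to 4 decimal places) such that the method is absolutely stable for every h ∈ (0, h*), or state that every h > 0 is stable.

With y'=λy (z=hλ):
  y_{n+1} = y_n + z·[4/5·y_n + 1/5·y_{n+1}] ⇒ (1 − 1/5z)y_{n+1} = (1 + 4/5z)y_n
  Hence R(z) = (1 + 4/5z)/(1 − 1/5z).

Find x<0 with |R(x)|<1.
x=-1.11: |R|=0.0917
R=−1: 1+4/5x = −1+1/5x ⇒ -3/5x=2 ⇒ x=2/(-3/5)=-3.3333
Confirm numerically:
  x=-3.189: |R|=0.94712 <1
  x=-2.726: |R|=0.76417 <1
  x=-2.332: |R|=0.59029 <1
  x=-1.553: |R|=0.18495 <1
  x=-3.876: |R|=1.18342 >1
  x=-3.654: |R|=1.11116 >1
  x=-3.598: |R|=1.09235 >1
So |R|<1 on (-3.3333, 0).

(-3.3333,0); λ=-10 ⇒ h* = (10/3)/10 = 0.3333.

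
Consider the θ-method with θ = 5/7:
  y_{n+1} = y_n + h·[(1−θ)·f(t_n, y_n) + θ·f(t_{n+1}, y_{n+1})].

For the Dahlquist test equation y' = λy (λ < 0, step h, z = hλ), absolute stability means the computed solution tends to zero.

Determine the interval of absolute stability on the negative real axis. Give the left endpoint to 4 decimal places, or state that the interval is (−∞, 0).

On y'=λy, z=hλ:
  y_{n+1} = y_n + z·[2/7·y_n + 5/7·y_{n+1}] ⇒ (1 − 5/7z)y_{n+1} = (1 + 2/7z)y_n
  so R(z) = (1 + 2/7z)/(1 − 5/7z).

Find x<0 with |R(x)|<1.
x=-1.72: |R|=0.2282
x=-2: |R|=0.1765
x=-10: |R|=0.2281
x=-100: |R|=0.3807
θ=5/7≥1/2 ⇒ |1+2/7x|<|1−5/7x| ∀x<0 ⇒ unbounded interval.

unbounded; (−∞, 0).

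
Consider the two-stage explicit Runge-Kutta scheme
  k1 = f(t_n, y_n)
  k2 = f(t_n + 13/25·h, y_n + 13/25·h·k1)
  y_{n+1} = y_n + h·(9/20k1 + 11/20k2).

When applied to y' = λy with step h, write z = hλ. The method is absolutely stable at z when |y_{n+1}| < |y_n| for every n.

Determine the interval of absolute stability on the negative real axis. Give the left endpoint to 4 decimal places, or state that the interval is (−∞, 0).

(-3.4965, 0).

With y'=λy (z=hλ):
  k1=λy_n ⇒ h·k1=z·y_n;  k2=λ(1+13/25z)y_n ⇒ h·k2=z(1+13/25z)y_n
  y_{n+1}/y_n = 1 + 9/20z + 11/20z(1+13/25z) = 1 + z + 143/500z²
  Hence R(z) = 1 + z + 143/500z².

Find x<0 with |R(x)|<1.
x=-0.72: |R|=0.4283
R=1: x+143/500x²=0 ⇒ x=−500/143=-3.4965; min R=1−1/(4·143/500)=0.1259>−1
Confirm numerically:
  x=-2.909: |R|=0.51121 <1
  x=-2.000: |R|=0.14400 <1
  x=-1.676: |R|=0.12737 <1
  x=-3.848: |R|=1.38683 >1
  x=-3.750: |R|=1.27188 >1
Stable set (-3.4965, 0).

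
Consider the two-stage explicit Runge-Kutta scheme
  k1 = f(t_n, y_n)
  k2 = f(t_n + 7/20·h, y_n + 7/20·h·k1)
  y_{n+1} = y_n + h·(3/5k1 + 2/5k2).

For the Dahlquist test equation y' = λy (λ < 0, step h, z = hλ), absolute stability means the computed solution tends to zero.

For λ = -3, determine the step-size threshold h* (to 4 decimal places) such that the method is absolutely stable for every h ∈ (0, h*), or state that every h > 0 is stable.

With y'=λy (z=hλ):
  k1=λy_n ⇒ h·k1=z·y_n;  k2=λ(1+7/20z)y_n ⇒ h·k2=z(1+7/20z)y_n
  y_{n+1}/y_n = 1 + 3/5z + 2/5z(1+7/20z) = 1 + z + 7/50z²
  R(z) = 1 + z + 7/50z².

Solve |R(x)|<1 on ℝ⁻.
x=-1.8: |R|=0.3464
R=1: x+7/50x²=0 ⇒ x=−50/7=-7.1429; min R=1−1/(4·7/50)=-0.7857>−1
Confirm numerically:
  x=-6.790: |R|=0.66457 <1
  x=-5.363: |R|=0.33635 <1
  x=-4.322: |R|=0.70684 <1
  x=-3.690: |R|=0.78375 <1
  x=-7.579: |R|=1.46277 >1
  x=-7.467: |R|=1.33885 >1
Interval (-7.1429, 0).

(-7.1429,0); λ=-3 ⇒ h* = (50/7)/3 = 2.3810.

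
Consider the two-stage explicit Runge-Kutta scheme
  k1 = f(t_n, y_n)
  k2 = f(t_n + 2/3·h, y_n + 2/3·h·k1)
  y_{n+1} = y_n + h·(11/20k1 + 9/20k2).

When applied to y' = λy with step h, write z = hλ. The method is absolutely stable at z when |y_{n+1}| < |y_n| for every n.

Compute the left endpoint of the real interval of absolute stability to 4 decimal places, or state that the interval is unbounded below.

z* = -3.3333.

Set f=λy, z=hλ:
  k1=λy_n ⇒ h·k1=z·y_n;  k2=λ(1+2/3z)y_n ⇒ h·k2=z(1+2/3z)y_n
  y_{n+1}/y_n = 1 + 11/20z + 9/20z(1+2/3z) = 1 + z + 3/10z²
  Hence R(z) = 1 + z + 3/10z².

Boundary: |R(x)|=1, x<0.
x=-1.19: |R|=0.2348
R=1: x+3/10x²=0 ⇒ x=−10/3=-3.3333; min R=1−1/(4·3/10)=0.1667>−1
Confirm numerically:
  x=-2.227: |R|=0.26086 <1
  x=-1.664: |R|=0.16667 <1
  x=-1.575: |R|=0.16919 <1
  x=-3.636: |R|=1.33015 >1
  x=-3.531: |R|=1.20939 >1
Stable set (-3.3333, 0).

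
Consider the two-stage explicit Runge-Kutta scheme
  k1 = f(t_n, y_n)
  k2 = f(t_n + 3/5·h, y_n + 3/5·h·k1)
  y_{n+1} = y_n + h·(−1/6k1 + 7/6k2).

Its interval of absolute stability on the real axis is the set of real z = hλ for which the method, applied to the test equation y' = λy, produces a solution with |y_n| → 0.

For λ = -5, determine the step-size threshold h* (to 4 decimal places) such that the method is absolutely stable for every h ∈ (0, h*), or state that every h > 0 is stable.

(-1.4286,0); λ=-5 ⇒ h* = (10/7)/5 = 0.2857.

Test eqn y'=λy, z=hλ:
  k1=λy_n ⇒ h·k1=z·y_n;  k2=λ(1+3/5z)y_n ⇒ h·k2=z(1+3/5z)y_n
  y_{n+1}/y_n = 1 − 1/6z + 7/6z(1+3/5z) = 1 + z + 7/10z²
  ⇒ R(z) = 1 + z + 7/10z².

Need |R(x)|<1, x<0.
x=-0.61: |R|=0.6505
R=1: x+7/10x²=0 ⇒ x=−10/7=-1.4286; min R=1−1/(4·7/10)=0.6429>−1
Confirm numerically:
  x=-1.381: |R|=0.95401 <1
  x=-1.337: |R|=0.91430 <1
  x=-1.209: |R|=0.81418 <1
  x=-0.731: |R|=0.64305 <1
  x=-1.963: |R|=1.73436 >1
  x=-1.646: |R|=1.25052 >1
  x=-1.553: |R|=1.13527 >1
So |R|<1 on (-1.4286, 0).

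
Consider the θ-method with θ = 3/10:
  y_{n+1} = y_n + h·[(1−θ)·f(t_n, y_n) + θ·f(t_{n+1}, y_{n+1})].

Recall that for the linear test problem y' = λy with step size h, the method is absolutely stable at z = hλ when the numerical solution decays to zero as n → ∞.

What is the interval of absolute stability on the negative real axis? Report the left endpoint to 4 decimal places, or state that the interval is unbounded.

z∈(-5.0000,0).

With y'=λy (z=hλ):
  y_{n+1} = y_n + z·[7/10·y_n + 3/10·y_{n+1}] ⇒ (1 − 3/10z)y_{n+1} = (1 + 7/10z)y_n
  ⇒ R(z) = (1 + 7/10z)/(1 − 3/10z).

Boundary: |R(x)|=1, x<0.
x=-0.92: |R|=0.2790
R=−1: 1+7/10x = −1+3/10x ⇒ -2/5x=2 ⇒ x=2/(-2/5)=-5.0000
Confirm numerically:
  x=-4.743: |R|=0.95757 <1
  x=-3.793: |R|=0.77417 <1
  x=-2.678: |R|=0.48497 <1
  x=-5.458: |R|=1.06946 >1
  x=-5.249: |R|=1.03868 >1
Stable set (-5.0000, 0).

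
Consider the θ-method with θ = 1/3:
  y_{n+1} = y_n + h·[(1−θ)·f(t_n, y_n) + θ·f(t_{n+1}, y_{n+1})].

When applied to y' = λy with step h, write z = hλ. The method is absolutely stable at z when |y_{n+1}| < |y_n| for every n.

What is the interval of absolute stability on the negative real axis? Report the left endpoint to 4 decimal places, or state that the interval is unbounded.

(-6.0000, 0).

Test eqn y'=λy, z=hλ:
  y_{n+1} = y_n + z·[2/3·y_n + 1/3·y_{n+1}] ⇒ (1 − 1/3z)y_{n+1} = (1 + 2/3z)y_n
  R(z) = (1 + 2/3z)/(1 − 1/3z).

Boundary: |R(x)|=1, x<0.
x=-1.09: |R|=0.2005
R=−1: 1+2/3x = −1+1/3x ⇒ -1/3x=2 ⇒ x=2/(-1/3)=-6.0000
Confirm numerically:
  x=-3.729: |R|=0.66251 <1
  x=-2.699: |R|=0.42078 <1
  x=-2.683: |R|=0.41633 <1
  x=-6.385: |R|=1.04102 >1
  x=-6.319: |R|=1.03423 >1
  x=-6.173: |R|=1.01886 >1
So |R|<1 on (-6.0000, 0).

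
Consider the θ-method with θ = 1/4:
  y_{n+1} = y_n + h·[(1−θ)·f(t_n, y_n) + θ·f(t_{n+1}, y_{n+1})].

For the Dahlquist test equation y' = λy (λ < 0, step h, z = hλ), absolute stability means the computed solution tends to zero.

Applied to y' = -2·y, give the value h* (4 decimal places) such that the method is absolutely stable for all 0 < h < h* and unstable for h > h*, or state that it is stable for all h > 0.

With y'=λy (z=hλ):
  y_{n+1} = y_n + z·[3/4·y_n + 1/4·y_{n+1}] ⇒ (1 − 1/4z)y_{n+1} = (1 + 3/4z)y_n
  ⇒ R(z) = (1 + 3/4z)/(1 − 1/4z).

Find x<0 with |R(x)|<1.
x=-1.42: |R|=0.0480
R=−1: 1+3/4x = −1+1/4x ⇒ -1/2x=2 ⇒ x=2/(-1/2)=-4.0000
Confirm numerically:
  x=-3.658: |R|=0.91068 <1
  x=-3.474: |R|=0.85925 <1
  x=-2.784: |R|=0.64151 <1
  x=-2.054: |R|=0.35712 <1
  x=-4.476: |R|=1.11232 >1
  x=-4.373: |R|=1.08910 >1
Interval (-4.0000, 0).

(-4.0000,0); λ=-2 ⇒ h* = (4)/2 = 2.0000.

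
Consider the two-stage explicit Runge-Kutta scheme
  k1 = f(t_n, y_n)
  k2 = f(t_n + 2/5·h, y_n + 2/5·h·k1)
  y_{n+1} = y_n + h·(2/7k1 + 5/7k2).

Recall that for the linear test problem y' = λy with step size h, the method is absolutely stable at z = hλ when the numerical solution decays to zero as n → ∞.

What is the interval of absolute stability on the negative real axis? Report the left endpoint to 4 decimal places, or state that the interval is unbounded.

(-3.5000, 0).

Set f=λy, z=hλ:
  k1=λy_n ⇒ h·k1=z·y_n;  k2=λ(1+2/5z)y_n ⇒ h·k2=z(1+2/5z)y_n
  y_{n+1}/y_n = 1 + 2/7z + 5/7z(1+2/5z) = 1 + z + 2/7z²
  ⇒ R(z) = 1 + z + 2/7z².

Need |R(x)|<1, x<0.
x=-1.79: |R|=0.1255
R=1: x+2/7x²=0 ⇒ x=−7/2=-3.5000; min R=1−1/(4·2/7)=0.1250>−1
Confirm numerically:
  x=-3.111: |R|=0.65423 <1
  x=-2.270: |R|=0.20226 <1
  x=-1.780: |R|=0.12526 <1
  x=-1.753: |R|=0.12500 <1
  x=-4.070: |R|=1.66283 >1
  x=-3.750: |R|=1.26786 >1
Interval (-3.5000, 0).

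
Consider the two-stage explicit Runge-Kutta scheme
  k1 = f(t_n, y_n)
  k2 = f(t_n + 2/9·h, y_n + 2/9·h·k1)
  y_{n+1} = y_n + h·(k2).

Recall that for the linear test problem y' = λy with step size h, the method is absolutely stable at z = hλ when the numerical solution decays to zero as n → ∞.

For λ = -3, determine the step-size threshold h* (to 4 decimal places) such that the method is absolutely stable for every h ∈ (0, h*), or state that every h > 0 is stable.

(-4.5000,0); λ=-3 ⇒ h* = (9/2)/3 = 1.5000.

On y'=λy, z=hλ:
  k1=λy_n ⇒ h·k1=z·y_n;  k2=λ(1+2/9z)y_n ⇒ h·k2=z(1+2/9z)y_n
  y_{n+1}/y_n = 1 + z(1+2/9z) = 1 + z + 2/9z²
  so R(z) = 1 + z + 2/9z².

Solve |R(x)|<1 on ℝ⁻.
x=-1.63: |R|=0.0396
R=1: x+2/9x²=0 ⇒ x=−9/2=-4.5000; min R=1−1/(4·2/9)=-0.1250>−1
Confirm numerically:
  x=-3.363: |R|=0.15028 <1
  x=-3.294: |R|=0.11721 <1
  x=-2.792: |R|=0.05972 <1
  x=-2.603: |R|=0.09731 <1
  x=-4.946: |R|=1.49020 >1
  x=-4.732: |R|=1.24396 >1
Stable set (-4.5000, 0).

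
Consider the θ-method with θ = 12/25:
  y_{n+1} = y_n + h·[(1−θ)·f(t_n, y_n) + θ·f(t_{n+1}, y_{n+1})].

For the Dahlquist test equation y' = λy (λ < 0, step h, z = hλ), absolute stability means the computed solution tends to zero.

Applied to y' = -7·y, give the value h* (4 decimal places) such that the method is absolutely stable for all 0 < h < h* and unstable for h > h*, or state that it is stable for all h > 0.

(-50.0000,0); λ=-7 ⇒ h* = (50)/7 = 7.1429.

Set f=λy, z=hλ:
  y_{n+1} = y_n + z·[13/25·y_n + 12/25·y_{n+1}] ⇒ (1 − 12/25z)y_{n+1} = (1 + 13/25z)y_n
  so R(z) = (1 + 13/25z)/(1 − 12/25z).

Solve |R(x)|<1 on ℝ⁻.
x=-1.37: |R|=0.1735
R=−1: 1+13/25x = −1+12/25x ⇒ -1/25x=2 ⇒ x=2/(-1/25)=-50.0000
Confirm numerically:
  x=-45.403: |R|=0.99193 <1
  x=-43.550: |R|=0.98822 <1
  x=-31.033: |R|=0.95227 <1
  x=-21.241: |R|=0.89725 <1
  x=-50.313: |R|=1.00050 >1
  x=-50.145: |R|=1.00023 >1
  x=-50.062: |R|=1.00010 >1
Stable set (-50.0000, 0).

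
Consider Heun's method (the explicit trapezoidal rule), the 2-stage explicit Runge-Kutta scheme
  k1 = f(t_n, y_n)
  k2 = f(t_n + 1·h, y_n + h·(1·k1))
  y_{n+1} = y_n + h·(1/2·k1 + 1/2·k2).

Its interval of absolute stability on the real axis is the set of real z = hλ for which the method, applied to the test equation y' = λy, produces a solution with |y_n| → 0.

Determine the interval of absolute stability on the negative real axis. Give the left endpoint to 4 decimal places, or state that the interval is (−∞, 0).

z∈(-2.0000,0).

Set f=λy, z=hλ:
  order 2, 2-stage ⇒ R(z)=1+z+z^2/2
  (e.g. R(-0.57)=0.59245, |R|=0.59245)

Solve |R(x)|<1 on ℝ⁻.
x=-0.57: |R|=0.5924
|R(-1.92)|=0.9232 |R(-1.62)|=0.6922 |R(-1.45)|=0.6013
Bisect:
  x_lo=-2.4702 |R|=1.5807  x_hi=-0.1741 |R|=0.8411
  mid=-1.32212 |R|=0.55188 →hi
  mid=-1.89614 |R|=0.90153 →hi
  mid=-2.18315 |R|=1.19992 →lo
  mid=-2.03965 |R|=1.04043 →lo
  mid=-1.96789 |R|=0.96841 →hi
  mid=-2.00377 |R|=1.00378 →lo
  mid=-1.98583 |R|=0.98593 →hi
  mid=-1.99480 |R|=0.99481 →hi
  mid=-1.99928 |R|=0.99928 →hi
  ...
  [-2.00013,-1.99998] ⇒ x*=-2.0000
So |R|<1 on (-2.0000, 0).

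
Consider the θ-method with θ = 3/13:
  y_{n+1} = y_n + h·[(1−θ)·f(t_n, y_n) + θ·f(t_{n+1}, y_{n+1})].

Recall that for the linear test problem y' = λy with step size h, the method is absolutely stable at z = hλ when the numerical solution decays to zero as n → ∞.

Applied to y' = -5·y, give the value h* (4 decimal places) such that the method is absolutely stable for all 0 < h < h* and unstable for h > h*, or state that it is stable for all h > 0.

(-3.7143,0); λ=-5 ⇒ h* = (26/7)/5 = 0.7429.

With y'=λy (z=hλ):
  y_{n+1} = y_n + z·[10/13·y_n + 3/13·y_{n+1}] ⇒ (1 − 3/13z)y_{n+1} = (1 + 10/13z)y_n
  R(z) = (1 + 10/13z)/(1 − 3/13z).

Need |R(x)|<1, x<0.
x=-0.31: |R|=0.7107
R=−1: 1+10/13x = −1+3/13x ⇒ -7/13x=2 ⇒ x=2/(-7/13)=-3.7143
Confirm numerically:
  x=-3.515: |R|=0.94075 <1
  x=-2.764: |R|=0.68758 <1
  x=-2.215: |R|=0.46577 <1
  x=-1.740: |R|=0.24149 <1
  x=-4.273: |R|=1.15148 >1
  x=-4.252: |R|=1.14614 >1
So |R|<1 on (-3.7143, 0).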